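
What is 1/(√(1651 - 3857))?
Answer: -I*√2206/2206 ≈ -0.021291*I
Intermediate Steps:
1/(√(1651 - 3857)) = 1/(√(-2206)) = 1/(I*√2206) = -I*√2206/2206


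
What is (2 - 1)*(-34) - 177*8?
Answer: -1450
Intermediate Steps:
(2 - 1)*(-34) - 177*8 = 1*(-34) - 1416 = -34 - 1416 = -1450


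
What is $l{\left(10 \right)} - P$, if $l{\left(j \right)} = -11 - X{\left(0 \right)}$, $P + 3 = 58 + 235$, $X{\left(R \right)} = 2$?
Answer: $-303$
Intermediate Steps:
$P = 290$ ($P = -3 + \left(58 + 235\right) = -3 + 293 = 290$)
$l{\left(j \right)} = -13$ ($l{\left(j \right)} = -11 - 2 = -13$)
$l{\left(10 \right)} - P = -13 - 290 = -303$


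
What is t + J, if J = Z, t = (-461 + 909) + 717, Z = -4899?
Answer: -3734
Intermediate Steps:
t = 1165 (t = 448 + 717 = 1165)
J = -4899
t + J = 1165 - 4899 = -3734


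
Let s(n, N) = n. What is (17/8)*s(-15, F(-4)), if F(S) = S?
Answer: -255/8 ≈ -31.875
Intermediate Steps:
(17/8)*s(-15, F(-4)) = (17/8)*(-15) = -255/8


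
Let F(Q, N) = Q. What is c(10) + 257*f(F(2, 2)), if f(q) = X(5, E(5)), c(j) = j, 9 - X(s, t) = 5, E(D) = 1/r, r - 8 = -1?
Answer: 1038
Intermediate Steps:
r = 7 (r = 8 - 1 = 7)
E(D) = ⅐ (E(D) = 1/7 = ⅐)
X(s, t) = 4 (X(s, t) = 9 - 1*5 = 9 - 5 = 4)
f(q) = 4
c(10) + 257*f(F(2, 2)) = 10 + 257*4 = 10 + 1028 = 1038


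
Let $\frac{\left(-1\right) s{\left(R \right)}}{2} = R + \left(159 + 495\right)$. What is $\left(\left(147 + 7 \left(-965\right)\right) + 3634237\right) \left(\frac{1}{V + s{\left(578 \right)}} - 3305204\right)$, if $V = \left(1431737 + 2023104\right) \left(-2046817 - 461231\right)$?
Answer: $- \frac{103892702559951243086474541}{8664907062832} \approx -1.199 \cdot 10^{13}$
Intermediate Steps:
$s{\left(R \right)} = -1308 - 2 R$ ($s{\left(R \right)} = - 2 \left(R + \left(159 + 495\right)\right) = - 2 \left(R + 654\right) = - 2 \left(654 + R\right) = -1308 - 2 R$)
$V = -8664907060368$ ($V = 3454841 \left(-2508048\right) = -8664907060368$)
$\left(\left(147 + 7 \left(-965\right)\right) + 3634237\right) \left(\frac{1}{V + s{\left(578 \right)}} - 3305204\right) = \left(\left(147 + 7 \left(-965\right)\right) + 3634237\right) \left(\frac{1}{-8664907060368 - 2464} - 3305204\right) = \left(\left(147 - 6755\right) + 3634237\right) \left(\frac{1}{-8664907060368 - 2464} - 3305204\right) = \left(-6608 + 3634237\right) \left(\frac{1}{-8664907060368 - 2464} - 3305204\right) = 3627629 \left(\frac{1}{-8664907062832} - 3305204\right) = 3627629 \left(- \frac{1}{8664907062832} - 3305204\right) = 3627629 \left(- \frac{28639285483700577729}{8664907062832}\right) = - \frac{103892702559951243086474541}{8664907062832}$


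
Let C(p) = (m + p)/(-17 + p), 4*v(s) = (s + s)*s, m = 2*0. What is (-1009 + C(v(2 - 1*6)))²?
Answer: 82609921/81 ≈ 1.0199e+6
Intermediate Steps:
m = 0
v(s) = s²/2 (v(s) = ((s + s)*s)/4 = ((2*s)*s)/4 = (2*s²)/4 = s²/2)
C(p) = p/(-17 + p) (C(p) = (0 + p)/(-17 + p) = p/(-17 + p))
(-1009 + C(v(2 - 1*6)))² = (-1009 + ((2 - 1*6)²/2)/(-17 + (2 - 1*6)²/2))² = (-1009 + ((2 - 6)²/2)/(-17 + (2 - 6)²/2))² = (-1009 + ((½)*(-4)²)/(-17 + (½)*(-4)²))² = (-1009 + ((½)*16)/(-17 + (½)*16))² = (-1009 + 8/(-17 + 8))² = (-1009 + 8/(-9))² = (-1009 + 8*(-⅑))² = (-1009 - 8/9)² = (-9089/9)² = 82609921/81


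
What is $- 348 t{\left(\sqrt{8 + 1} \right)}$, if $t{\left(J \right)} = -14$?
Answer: $4872$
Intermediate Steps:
$- 348 t{\left(\sqrt{8 + 1} \right)} = \left(-348\right) \left(-14\right) = 4872$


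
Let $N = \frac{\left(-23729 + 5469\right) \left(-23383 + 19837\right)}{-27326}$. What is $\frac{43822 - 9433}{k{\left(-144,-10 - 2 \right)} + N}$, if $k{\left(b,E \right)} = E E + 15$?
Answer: $- \frac{156618969}{10067521} \approx -15.557$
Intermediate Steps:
$k{\left(b,E \right)} = 15 + E^{2}$ ($k{\left(b,E \right)} = E^{2} + 15 = 15 + E^{2}$)
$N = - \frac{32374980}{13663}$ ($N = \left(-18260\right) \left(-3546\right) \left(- \frac{1}{27326}\right) = 64749960 \left(- \frac{1}{27326}\right) = - \frac{32374980}{13663} \approx -2369.5$)
$\frac{43822 - 9433}{k{\left(-144,-10 - 2 \right)} + N} = \frac{43822 - 9433}{\left(15 + \left(-10 - 2\right)^{2}\right) - \frac{32374980}{13663}} = \frac{34389}{\left(15 + \left(-10 - 2\right)^{2}\right) - \frac{32374980}{13663}} = \frac{34389}{\left(15 + \left(-12\right)^{2}\right) - \frac{32374980}{13663}} = \frac{34389}{\left(15 + 144\right) - \frac{32374980}{13663}} = \frac{34389}{159 - \frac{32374980}{13663}} = \frac{34389}{- \frac{30202563}{13663}} = 34389 \left(- \frac{13663}{30202563}\right) = - \frac{156618969}{10067521}$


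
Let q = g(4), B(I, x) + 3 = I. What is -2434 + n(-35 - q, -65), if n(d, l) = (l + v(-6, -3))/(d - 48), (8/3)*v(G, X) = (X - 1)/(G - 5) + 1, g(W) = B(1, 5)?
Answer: -17343877/7128 ≈ -2433.2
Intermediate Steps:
B(I, x) = -3 + I
g(W) = -2 (g(W) = -3 + 1 = -2)
q = -2
v(G, X) = 3/8 + 3*(-1 + X)/(8*(-5 + G)) (v(G, X) = 3*((X - 1)/(G - 5) + 1)/8 = 3*((-1 + X)/(-5 + G) + 1)/8 = 3*(1 + (-1 + X)/(-5 + G))/8 = 3/8 + 3*(-1 + X)/(8*(-5 + G)))
n(d, l) = (45/88 + l)/(-48 + d) (n(d, l) = (l + 3*(-6 - 6 - 3)/(8*(-5 - 6)))/(d - 48) = (l + (3/8)*(-15)/(-11))/(-48 + d) = (l + (3/8)*(-1/11)*(-15))/(-48 + d) = (l + 45/88)/(-48 + d) = (45/88 + l)/(-48 + d))
-2434 + n(-35 - q, -65) = -2434 + (45/88 - 65)/(-48 + (-35 - 1*(-2))) = -2434 - 5675/88/(-48 + (-35 + 2)) = -2434 - 5675/88/(-48 - 33) = -2434 - 5675/88/(-81) = -2434 - 1/81*(-5675/88) = -2434 + 5675/7128 = -17343877/7128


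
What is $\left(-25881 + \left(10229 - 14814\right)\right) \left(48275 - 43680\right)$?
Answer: $-139991270$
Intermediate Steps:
$\left(-25881 + \left(10229 - 14814\right)\right) \left(48275 - 43680\right) = \left(-25881 + \left(10229 - 14814\right)\right) 4595 = \left(-25881 - 4585\right) 4595 = \left(-30466\right) 4595 = -139991270$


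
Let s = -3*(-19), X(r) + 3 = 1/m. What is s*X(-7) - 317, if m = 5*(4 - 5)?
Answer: -2497/5 ≈ -499.40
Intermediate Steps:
m = -5 (m = 5*(-1) = -5)
X(r) = -16/5 (X(r) = -3 + 1/(-5) = -3 - ⅕ = -16/5)
s = 57
s*X(-7) - 317 = 57*(-16/5) - 317 = -912/5 - 317 = -2497/5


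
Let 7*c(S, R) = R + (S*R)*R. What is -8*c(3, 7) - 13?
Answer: -189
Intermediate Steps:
c(S, R) = R/7 + S*R²/7 (c(S, R) = (R + (S*R)*R)/7 = (R + (R*S)*R)/7 = (R + S*R²)/7 = R/7 + S*R²/7)
-8*c(3, 7) - 13 = -8*7*(1 + 7*3)/7 - 13 = -8*7*(1 + 21)/7 - 13 = -8*7*22/7 - 13 = -8*22 - 13 = -176 - 13 = -189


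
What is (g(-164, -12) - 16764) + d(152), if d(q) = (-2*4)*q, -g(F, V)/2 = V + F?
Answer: -17628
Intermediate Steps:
g(F, V) = -2*F - 2*V (g(F, V) = -2*(V + F) = -2*(F + V) = -2*F - 2*V)
d(q) = -8*q
(g(-164, -12) - 16764) + d(152) = ((-2*(-164) - 2*(-12)) - 16764) - 8*152 = ((328 + 24) - 16764) - 1216 = (352 - 16764) - 1216 = -16412 - 1216 = -17628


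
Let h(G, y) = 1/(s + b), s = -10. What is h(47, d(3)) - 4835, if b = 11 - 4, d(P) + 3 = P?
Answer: -14506/3 ≈ -4835.3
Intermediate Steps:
d(P) = -3 + P
b = 7
h(G, y) = -⅓ (h(G, y) = 1/(-10 + 7) = 1/(-3) = -⅓)
h(47, d(3)) - 4835 = -⅓ - 4835 = -14506/3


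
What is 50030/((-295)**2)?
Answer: 10006/17405 ≈ 0.57489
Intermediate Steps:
50030/((-295)**2) = 50030/87025 = 50030*(1/87025) = 10006/17405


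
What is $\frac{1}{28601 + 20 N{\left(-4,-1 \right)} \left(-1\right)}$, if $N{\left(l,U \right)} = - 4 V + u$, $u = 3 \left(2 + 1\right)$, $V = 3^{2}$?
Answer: $\frac{1}{29141} \approx 3.4316 \cdot 10^{-5}$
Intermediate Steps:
$V = 9$
$u = 9$ ($u = 3 \cdot 3 = 9$)
$N{\left(l,U \right)} = -27$ ($N{\left(l,U \right)} = \left(-4\right) 9 + 9 = -36 + 9 = -27$)
$\frac{1}{28601 + 20 N{\left(-4,-1 \right)} \left(-1\right)} = \frac{1}{28601 + 20 \left(-27\right) \left(-1\right)} = \frac{1}{28601 - -540} = \frac{1}{28601 + 540} = \frac{1}{29141}$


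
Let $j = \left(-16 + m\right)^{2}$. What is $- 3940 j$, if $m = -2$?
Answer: $-1276560$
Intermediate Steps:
$j = 324$ ($j = \left(-16 - 2\right)^{2} = \left(-18\right)^{2} = 324$)
$- 3940 j = \left(-3940\right) 324 = -1276560$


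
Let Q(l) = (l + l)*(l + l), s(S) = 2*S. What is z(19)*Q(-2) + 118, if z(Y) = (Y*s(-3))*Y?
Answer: -34538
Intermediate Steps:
z(Y) = -6*Y² (z(Y) = (Y*(2*(-3)))*Y = (Y*(-6))*Y = (-6*Y)*Y = -6*Y²)
Q(l) = 4*l² (Q(l) = (2*l)*(2*l) = 4*l²)
z(19)*Q(-2) + 118 = (-6*19²)*(4*(-2)²) + 118 = (-6*361)*(4*4) + 118 = -2166*16 + 118 = -34656 + 118 = -34538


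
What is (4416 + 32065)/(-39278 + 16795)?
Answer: -36481/22483 ≈ -1.6226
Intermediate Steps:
(4416 + 32065)/(-39278 + 16795) = 36481/(-22483) = 36481*(-1/22483) = -36481/22483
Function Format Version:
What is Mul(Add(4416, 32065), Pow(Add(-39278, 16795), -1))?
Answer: Rational(-36481, 22483) ≈ -1.6226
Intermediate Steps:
Mul(Add(4416, 32065), Pow(Add(-39278, 16795), -1)) = Mul(36481, Pow(-22483, -1)) = Mul(36481, Rational(-1, 22483)) = Rational(-36481, 22483)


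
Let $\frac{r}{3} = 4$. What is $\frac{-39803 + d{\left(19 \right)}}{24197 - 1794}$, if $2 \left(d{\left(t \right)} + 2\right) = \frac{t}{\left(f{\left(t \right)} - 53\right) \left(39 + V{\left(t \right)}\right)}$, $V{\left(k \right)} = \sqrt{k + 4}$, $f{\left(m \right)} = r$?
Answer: $- \frac{4889487721}{2751894908} + \frac{19 \sqrt{23}}{2751894908} \approx -1.7768$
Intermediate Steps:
$r = 12$ ($r = 3 \cdot 4 = 12$)
$f{\left(m \right)} = 12$
$V{\left(k \right)} = \sqrt{4 + k}$
$d{\left(t \right)} = -2 + \frac{t}{2 \left(-1599 - 41 \sqrt{4 + t}\right)}$ ($d{\left(t \right)} = -2 + \frac{t \frac{1}{\left(12 - 53\right) \left(39 + \sqrt{4 + t}\right)}}{2} = -2 + \frac{t \frac{1}{\left(-41\right) \left(39 + \sqrt{4 + t}\right)}}{2} = -2 + \frac{t \frac{1}{-1599 - 41 \sqrt{4 + t}}}{2} = -2 + \frac{t}{2 \left(-1599 - 41 \sqrt{4 + t}\right)}$)
$\frac{-39803 + d{\left(19 \right)}}{24197 - 1794} = \frac{-39803 + \frac{-6396 - 19 - 164 \sqrt{4 + 19}}{82 \left(39 + \sqrt{4 + 19}\right)}}{24197 - 1794} = \frac{-39803 + \frac{-6396 - 19 - 164 \sqrt{23}}{82 \left(39 + \sqrt{23}\right)}}{22403} = \left(-39803 + \frac{-6415 - 164 \sqrt{23}}{82 \left(39 + \sqrt{23}\right)}\right) \frac{1}{22403} = - \frac{39803}{22403} + \frac{-6415 - 164 \sqrt{23}}{1837046 \left(39 + \sqrt{23}\right)}$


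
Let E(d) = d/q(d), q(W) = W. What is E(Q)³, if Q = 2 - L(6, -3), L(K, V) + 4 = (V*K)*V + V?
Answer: 1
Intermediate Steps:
L(K, V) = -4 + V + K*V² (L(K, V) = -4 + ((V*K)*V + V) = -4 + ((K*V)*V + V) = -4 + (K*V² + V) = -4 + (V + K*V²) = -4 + V + K*V²)
Q = -45 (Q = 2 - (-4 - 3 + 6*(-3)²) = 2 - (-4 - 3 + 6*9) = 2 - (-4 - 3 + 54) = 2 - 1*47 = 2 - 47 = -45)
E(d) = 1 (E(d) = d/d = 1)
E(Q)³ = 1³ = 1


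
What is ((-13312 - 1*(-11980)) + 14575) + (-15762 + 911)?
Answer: -1608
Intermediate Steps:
((-13312 - 1*(-11980)) + 14575) + (-15762 + 911) = ((-13312 + 11980) + 14575) - 14851 = (-1332 + 14575) - 14851 = 13243 - 14851 = -1608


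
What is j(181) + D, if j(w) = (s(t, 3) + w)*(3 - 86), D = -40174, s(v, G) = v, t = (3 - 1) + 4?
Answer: -55695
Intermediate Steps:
t = 6 (t = 2 + 4 = 6)
j(w) = -498 - 83*w (j(w) = (6 + w)*(3 - 86) = (6 + w)*(-83) = -498 - 83*w)
j(181) + D = (-498 - 83*181) - 40174 = (-498 - 15023) - 40174 = -15521 - 40174 = -55695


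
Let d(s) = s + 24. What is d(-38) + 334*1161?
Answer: 387760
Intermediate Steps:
d(s) = 24 + s
d(-38) + 334*1161 = (24 - 38) + 334*1161 = -14 + 387774 = 387760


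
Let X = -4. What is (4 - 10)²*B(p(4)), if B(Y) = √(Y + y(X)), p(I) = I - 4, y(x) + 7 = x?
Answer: 36*I*√11 ≈ 119.4*I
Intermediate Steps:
y(x) = -7 + x
p(I) = -4 + I
B(Y) = √(-11 + Y) (B(Y) = √(Y + (-7 - 4)) = √(Y - 11) = √(-11 + Y))
(4 - 10)²*B(p(4)) = (4 - 10)²*√(-11 + (-4 + 4)) = (-6)²*√(-11 + 0) = 36*√(-11) = 36*(I*√11) = 36*I*√11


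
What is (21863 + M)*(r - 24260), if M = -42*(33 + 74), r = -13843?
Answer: -661811007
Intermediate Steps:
M = -4494 (M = -42*107 = -4494)
(21863 + M)*(r - 24260) = (21863 - 4494)*(-13843 - 24260) = 17369*(-38103) = -661811007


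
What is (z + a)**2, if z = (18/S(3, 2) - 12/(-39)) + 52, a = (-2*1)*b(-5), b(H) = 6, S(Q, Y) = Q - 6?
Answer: 198916/169 ≈ 1177.0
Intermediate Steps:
S(Q, Y) = -6 + Q
a = -12 (a = -2*1*6 = -2*6 = -12)
z = 602/13 (z = (18/(-6 + 3) - 12/(-39)) + 52 = (18/(-3) - 12*(-1/39)) + 52 = (18*(-1/3) + 4/13) + 52 = (-6 + 4/13) + 52 = -74/13 + 52 = 602/13 ≈ 46.308)
(z + a)**2 = (602/13 - 12)**2 = (446/13)**2 = 198916/169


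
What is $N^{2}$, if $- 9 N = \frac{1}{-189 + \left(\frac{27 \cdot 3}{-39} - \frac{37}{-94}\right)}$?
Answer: $\frac{1493284}{4397975208225} \approx 3.3954 \cdot 10^{-7}$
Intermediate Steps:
$N = \frac{1222}{2097135}$ ($N = - \frac{1}{9 \left(-189 + \left(\frac{27 \cdot 3}{-39} - \frac{37}{-94}\right)\right)} = - \frac{1}{9 \left(-189 + \left(81 \left(- \frac{1}{39}\right) - - \frac{37}{94}\right)\right)} = - \frac{1}{9 \left(-189 + \left(- \frac{27}{13} + \frac{37}{94}\right)\right)} = - \frac{1}{9 \left(-189 - \frac{2057}{1222}\right)} = - \frac{1}{9 \left(- \frac{233015}{1222}\right)} = \left(- \frac{1}{9}\right) \left(- \frac{1222}{233015}\right) = \frac{1222}{2097135} \approx 0.0005827$)
$N^{2} = \left(\frac{1222}{2097135}\right)^{2} = \frac{1493284}{4397975208225}$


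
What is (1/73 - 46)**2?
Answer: 11269449/5329 ≈ 2114.7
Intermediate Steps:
(1/73 - 46)**2 = (-3357/73)**2 = 11269449/5329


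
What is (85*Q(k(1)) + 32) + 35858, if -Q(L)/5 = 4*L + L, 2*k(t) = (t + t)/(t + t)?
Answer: 69655/2 ≈ 34828.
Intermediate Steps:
k(t) = ½ (k(t) = ((t + t)/(t + t))/2 = ((2*t)/((2*t)))/2 = ((2*t)*(1/(2*t)))/2 = (½)*1 = ½)
Q(L) = -25*L (Q(L) = -5*(4*L + L) = -25*L)
(85*Q(k(1)) + 32) + 35858 = (85*(-25*½) + 32) + 35858 = (85*(-25/2) + 32) + 35858 = (-2125/2 + 32) + 35858 = -2061/2 + 35858 = 69655/2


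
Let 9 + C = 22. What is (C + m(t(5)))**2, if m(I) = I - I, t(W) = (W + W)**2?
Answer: 169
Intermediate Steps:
C = 13 (C = -9 + 22 = 13)
t(W) = 4*W**2 (t(W) = (2*W)**2 = 4*W**2)
m(I) = 0
(C + m(t(5)))**2 = (13 + 0)**2 = 13**2 = 169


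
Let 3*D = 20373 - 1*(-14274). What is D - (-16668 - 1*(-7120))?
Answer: 21097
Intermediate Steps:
D = 11549 (D = (20373 - 1*(-14274))/3 = (20373 + 14274)/3 = (⅓)*34647 = 11549)
D - (-16668 - 1*(-7120)) = 11549 - (-16668 - 1*(-7120)) = 11549 - (-16668 + 7120) = 11549 - 1*(-9548) = 11549 + 9548 = 21097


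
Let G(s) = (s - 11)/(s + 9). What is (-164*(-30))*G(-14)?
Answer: 24600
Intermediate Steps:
G(s) = (-11 + s)/(9 + s)
(-164*(-30))*G(-14) = (-164*(-30))*((-11 - 14)/(9 - 14)) = 4920*(-25/(-5)) = 4920*(-1/5*(-25)) = 4920*5 = 24600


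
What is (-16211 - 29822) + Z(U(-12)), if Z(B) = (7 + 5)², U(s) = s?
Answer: -45889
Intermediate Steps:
Z(B) = 144 (Z(B) = 12² = 144)
(-16211 - 29822) + Z(U(-12)) = (-16211 - 29822) + 144 = -46033 + 144 = -45889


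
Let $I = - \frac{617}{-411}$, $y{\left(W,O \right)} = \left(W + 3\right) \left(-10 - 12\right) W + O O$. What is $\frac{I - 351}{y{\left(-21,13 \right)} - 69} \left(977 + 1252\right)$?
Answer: $\frac{26681873}{281398} \approx 94.819$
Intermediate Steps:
$y{\left(W,O \right)} = O^{2} + W \left(-66 - 22 W\right)$ ($y{\left(W,O \right)} = \left(3 + W\right) \left(-22\right) W + O^{2} = \left(-66 - 22 W\right) W + O^{2} = W \left(-66 - 22 W\right) + O^{2} = O^{2} + W \left(-66 - 22 W\right)$)
$I = \frac{617}{411}$ ($I = \left(-617\right) \left(- \frac{1}{411}\right) = \frac{617}{411} \approx 1.5012$)
$\frac{I - 351}{y{\left(-21,13 \right)} - 69} \left(977 + 1252\right) = \frac{\frac{617}{411} - 351}{\left(13^{2} - -1386 - 22 \left(-21\right)^{2}\right) - 69} \left(977 + 1252\right) = - \frac{143644}{411 \left(\left(169 + 1386 - 9702\right) - 69\right)} 2229 = - \frac{143644}{411 \left(-8147 - 69\right)} 2229 = - \frac{143644}{411 \left(-8216\right)} 2229 = \left(- \frac{143644}{411}\right) \left(- \frac{1}{8216}\right) 2229 = \frac{35911}{844194} \cdot 2229 = \frac{26681873}{281398}$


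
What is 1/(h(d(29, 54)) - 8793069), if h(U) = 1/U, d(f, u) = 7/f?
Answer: -7/61551454 ≈ -1.1373e-7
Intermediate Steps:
1/(h(d(29, 54)) - 8793069) = 1/(1/(7/29) - 8793069) = 1/(29/7 - 8793069) = 1/(-61551454/7) = -7/61551454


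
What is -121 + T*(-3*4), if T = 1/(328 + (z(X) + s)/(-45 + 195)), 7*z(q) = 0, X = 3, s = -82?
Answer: -2972539/24559 ≈ -121.04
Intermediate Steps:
z(q) = 0 (z(q) = (1/7)*0 = 0)
T = 75/24559 (T = 1/(328 + (0 - 82)/(-45 + 195)) = 1/(328 - 82/150) = 1/(328 - 82*1/150) = 1/(328 - 41/75) = 1/(24559/75) = 75/24559 ≈ 0.0030539)
-121 + T*(-3*4) = -121 + 75*(-3*4)/24559 = -121 + (75/24559)*(-12) = -121 - 900/24559 = -2972539/24559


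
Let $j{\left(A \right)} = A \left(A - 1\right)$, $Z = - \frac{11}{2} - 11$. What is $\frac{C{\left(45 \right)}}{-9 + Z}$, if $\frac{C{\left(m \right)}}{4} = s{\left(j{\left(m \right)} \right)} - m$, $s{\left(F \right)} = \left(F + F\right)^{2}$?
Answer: $- \frac{41817480}{17} \approx -2.4599 \cdot 10^{6}$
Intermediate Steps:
$Z = - \frac{33}{2}$ ($Z = \left(-11\right) \frac{1}{2} - 11 = - \frac{11}{2} - 11 = - \frac{33}{2} \approx -16.5$)
$j{\left(A \right)} = A \left(-1 + A\right)$
$s{\left(F \right)} = 4 F^{2}$ ($s{\left(F \right)} = \left(2 F\right)^{2} = 4 F^{2}$)
$C{\left(m \right)} = - 4 m + 16 m^{2} \left(-1 + m\right)^{2}$ ($C{\left(m \right)} = 4 \left(4 \left(m \left(-1 + m\right)\right)^{2} - m\right) = 4 \left(4 m^{2} \left(-1 + m\right)^{2} - m\right) = 4 \left(- m + 4 m^{2} \left(-1 + m\right)^{2}\right) = - 4 m + 16 m^{2} \left(-1 + m\right)^{2}$)
$\frac{C{\left(45 \right)}}{-9 + Z} = \frac{4 \cdot 45 \left(-1 + 4 \cdot 45 \left(-1 + 45\right)^{2}\right)}{-9 - \frac{33}{2}} = \frac{4 \cdot 45 \left(-1 + 4 \cdot 45 \cdot 44^{2}\right)}{- \frac{51}{2}} = 4 \cdot 45 \left(-1 + 4 \cdot 45 \cdot 1936\right) \left(- \frac{2}{51}\right) = 4 \cdot 45 \left(-1 + 348480\right) \left(- \frac{2}{51}\right) = 4 \cdot 45 \cdot 348479 \left(- \frac{2}{51}\right) = 62726220 \left(- \frac{2}{51}\right) = - \frac{41817480}{17}$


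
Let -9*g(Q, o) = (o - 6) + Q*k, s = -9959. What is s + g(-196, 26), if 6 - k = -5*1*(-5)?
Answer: -10375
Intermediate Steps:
k = -19 (k = 6 - (-5*1)*(-5) = 6 - (-5)*(-5) = 6 - 1*25 = 6 - 25 = -19)
g(Q, o) = 2/3 - o/9 + 19*Q/9 (g(Q, o) = -((o - 6) + Q*(-19))/9 = -((-6 + o) - 19*Q)/9 = -(-6 + o - 19*Q)/9 = 2/3 - o/9 + 19*Q/9)
s + g(-196, 26) = -9959 + (2/3 - 1/9*26 + (19/9)*(-196)) = -9959 + (2/3 - 26/9 - 3724/9) = -9959 - 416 = -10375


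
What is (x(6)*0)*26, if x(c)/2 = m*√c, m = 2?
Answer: 0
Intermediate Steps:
x(c) = 4*√c (x(c) = 2*(2*√c) = 4*√c)
(x(6)*0)*26 = ((4*√6)*0)*26 = 0*26 = 0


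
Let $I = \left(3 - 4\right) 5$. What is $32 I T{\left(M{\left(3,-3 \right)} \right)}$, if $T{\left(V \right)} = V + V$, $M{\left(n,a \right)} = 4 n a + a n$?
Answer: $14400$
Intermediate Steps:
$M{\left(n,a \right)} = 5 a n$ ($M{\left(n,a \right)} = 4 a n + a n = 5 a n$)
$I = -5$ ($I = \left(-1\right) 5 = -5$)
$T{\left(V \right)} = 2 V$
$32 I T{\left(M{\left(3,-3 \right)} \right)} = 32 \left(-5\right) 2 \cdot 5 \left(-3\right) 3 = - 160 \cdot 2 \left(-45\right) = \left(-160\right) \left(-90\right) = 14400$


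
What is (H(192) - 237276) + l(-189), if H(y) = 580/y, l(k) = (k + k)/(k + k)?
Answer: -11389055/48 ≈ -2.3727e+5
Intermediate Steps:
l(k) = 1 (l(k) = (2*k)/((2*k)) = (2*k)*(1/(2*k)) = 1)
(H(192) - 237276) + l(-189) = (580/192 - 237276) + 1 = (580*(1/192) - 237276) + 1 = (145/48 - 237276) + 1 = -11389103/48 + 1 = -11389055/48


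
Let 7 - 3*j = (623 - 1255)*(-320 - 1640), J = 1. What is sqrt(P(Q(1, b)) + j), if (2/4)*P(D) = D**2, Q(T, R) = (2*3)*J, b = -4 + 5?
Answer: I*sqrt(3715491)/3 ≈ 642.52*I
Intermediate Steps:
b = 1
Q(T, R) = 6 (Q(T, R) = (2*3)*1 = 6*1 = 6)
j = -1238713/3 (j = 7/3 - (623 - 1255)*(-320 - 1640)/3 = 7/3 - (-632)*(-1960)/3 = 7/3 - 1/3*1238720 = 7/3 - 1238720/3 = -1238713/3 ≈ -4.1290e+5)
P(D) = 2*D**2
sqrt(P(Q(1, b)) + j) = sqrt(2*6**2 - 1238713/3) = sqrt(2*36 - 1238713/3) = sqrt(72 - 1238713/3) = sqrt(-1238497/3) = I*sqrt(3715491)/3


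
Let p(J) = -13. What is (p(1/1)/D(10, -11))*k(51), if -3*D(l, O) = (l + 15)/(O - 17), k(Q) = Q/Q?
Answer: -1092/25 ≈ -43.680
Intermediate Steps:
k(Q) = 1
D(l, O) = -(15 + l)/(3*(-17 + O)) (D(l, O) = -(l + 15)/(3*(O - 17)) = -(15 + l)/(3*(-17 + O)))
(p(1/1)/D(10, -11))*k(51) = -13*3*(-17 - 11)/(-15 - 1*10)*1 = -13*(-84/(-15 - 10))*1 = -13/((⅓)*(-1/28)*(-25))*1 = -13/25/84*1 = -13*84/25*1 = -1092/25*1 = -1092/25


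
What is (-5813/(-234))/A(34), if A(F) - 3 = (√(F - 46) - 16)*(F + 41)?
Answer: -773129/39008034 - 145325*I*√3/58512051 ≈ -0.01982 - 0.0043019*I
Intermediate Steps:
A(F) = 3 + (-16 + √(-46 + F))*(41 + F) (A(F) = 3 + (√(F - 46) - 16)*(F + 41) = 3 + (√(-46 + F) - 16)*(41 + F) = 3 + (-16 + √(-46 + F))*(41 + F))
(-5813/(-234))/A(34) = (-5813/(-234))/(-653 - 16*34 + 41*√(-46 + 34) + 34*√(-46 + 34)) = (-5813*(-1/234))/(-653 - 544 + 41*√(-12) + 34*√(-12)) = 5813/(234*(-653 - 544 + 41*(2*I*√3) + 34*(2*I*√3))) = 5813/(234*(-653 - 544 + 82*I*√3 + 68*I*√3)) = 5813/(234*(-1197 + 150*I*√3))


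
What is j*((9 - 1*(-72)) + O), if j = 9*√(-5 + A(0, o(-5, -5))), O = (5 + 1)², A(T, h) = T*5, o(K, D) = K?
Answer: 1053*I*√5 ≈ 2354.6*I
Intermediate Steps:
A(T, h) = 5*T
O = 36 (O = 6² = 36)
j = 9*I*√5 (j = 9*√(-5 + 5*0) = 9*√(-5 + 0) = 9*√(-5) = 9*(I*√5) = 9*I*√5 ≈ 20.125*I)
j*((9 - 1*(-72)) + O) = (9*I*√5)*((9 - 1*(-72)) + 36) = (9*I*√5)*((9 + 72) + 36) = (9*I*√5)*(81 + 36) = (9*I*√5)*117 = 1053*I*√5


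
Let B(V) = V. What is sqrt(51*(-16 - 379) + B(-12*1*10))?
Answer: I*sqrt(20265) ≈ 142.36*I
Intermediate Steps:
sqrt(51*(-16 - 379) + B(-12*1*10)) = sqrt(51*(-16 - 379) - 12*1*10) = sqrt(51*(-395) - 12*10) = sqrt(-20145 - 120) = sqrt(-20265) = I*sqrt(20265)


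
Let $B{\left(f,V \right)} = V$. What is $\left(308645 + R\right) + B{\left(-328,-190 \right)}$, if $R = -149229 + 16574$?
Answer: $175800$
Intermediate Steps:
$R = -132655$
$\left(308645 + R\right) + B{\left(-328,-190 \right)} = \left(308645 - 132655\right) - 190 = 175990 - 190 = 175800$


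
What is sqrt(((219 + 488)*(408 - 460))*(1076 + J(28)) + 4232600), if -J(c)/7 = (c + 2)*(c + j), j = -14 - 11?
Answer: 4*I*sqrt(760259) ≈ 3487.7*I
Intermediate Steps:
j = -25
J(c) = -7*(-25 + c)*(2 + c) (J(c) = -7*(c + 2)*(c - 25) = -7*(2 + c)*(-25 + c) = -7*(-25 + c)*(2 + c))
sqrt(((219 + 488)*(408 - 460))*(1076 + J(28)) + 4232600) = sqrt(((219 + 488)*(408 - 460))*(1076 + (350 - 7*28**2 + 161*28)) + 4232600) = sqrt((707*(-52))*(1076 + (350 - 7*784 + 4508)) + 4232600) = sqrt(-36764*(1076 + (350 - 5488 + 4508)) + 4232600) = sqrt(-36764*(1076 - 630) + 4232600) = sqrt(-36764*446 + 4232600) = sqrt(-16396744 + 4232600) = sqrt(-12164144) = 4*I*sqrt(760259)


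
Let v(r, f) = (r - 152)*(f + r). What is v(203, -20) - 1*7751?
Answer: 1582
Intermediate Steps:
v(r, f) = (-152 + r)*(f + r)
v(203, -20) - 1*7751 = (203² - 152*(-20) - 152*203 - 20*203) - 1*7751 = (41209 + 3040 - 30856 - 4060) - 7751 = 9333 - 7751 = 1582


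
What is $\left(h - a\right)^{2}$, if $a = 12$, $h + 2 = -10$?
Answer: $576$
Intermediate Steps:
$h = -12$ ($h = -2 - 10 = -12$)
$\left(h - a\right)^{2} = \left(-12 - 12\right)^{2} = \left(-24\right)^{2} = 576$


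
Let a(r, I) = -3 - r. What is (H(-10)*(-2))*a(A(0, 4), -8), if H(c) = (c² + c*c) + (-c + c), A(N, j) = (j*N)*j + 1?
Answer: 1600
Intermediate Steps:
A(N, j) = 1 + N*j² (A(N, j) = (N*j)*j + 1 = N*j² + 1 = 1 + N*j²)
H(c) = 2*c² (H(c) = (c² + c²) + 0 = 2*c² + 0 = 2*c²)
(H(-10)*(-2))*a(A(0, 4), -8) = ((2*(-10)²)*(-2))*(-3 - (1 + 0*4²)) = ((2*100)*(-2))*(-3 - (1 + 0*16)) = (200*(-2))*(-3 - (1 + 0)) = -400*(-3 - 1*1) = -400*(-3 - 1) = -400*(-4) = 1600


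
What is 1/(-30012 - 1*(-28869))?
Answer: -1/1143 ≈ -0.00087489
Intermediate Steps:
1/(-30012 - 1*(-28869)) = 1/(-30012 + 28869) = 1/(-1143) = -1/1143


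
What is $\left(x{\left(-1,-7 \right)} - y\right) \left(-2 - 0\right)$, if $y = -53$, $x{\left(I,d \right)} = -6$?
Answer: $-94$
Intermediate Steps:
$\left(x{\left(-1,-7 \right)} - y\right) \left(-2 - 0\right) = \left(-6 - -53\right) \left(-2 - 0\right) = \left(-6 + 53\right) \left(-2 + 0\right) = 47 \left(-2\right) = -94$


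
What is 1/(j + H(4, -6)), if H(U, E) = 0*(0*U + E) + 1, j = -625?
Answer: -1/624 ≈ -0.0016026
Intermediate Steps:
H(U, E) = 1 (H(U, E) = 0*(0 + E) + 1 = 0*E + 1 = 0 + 1 = 1)
1/(j + H(4, -6)) = 1/(-625 + 1) = 1/(-624) = -1/624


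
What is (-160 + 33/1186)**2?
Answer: 35996334529/1406596 ≈ 25591.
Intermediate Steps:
(-160 + 33/1186)**2 = (-189727/1186)**2 = 35996334529/1406596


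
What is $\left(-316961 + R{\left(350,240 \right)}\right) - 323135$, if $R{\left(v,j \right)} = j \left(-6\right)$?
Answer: $-641536$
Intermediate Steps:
$R{\left(v,j \right)} = - 6 j$
$\left(-316961 + R{\left(350,240 \right)}\right) - 323135 = \left(-316961 - 1440\right) - 323135 = -318401 - 323135 = -641536$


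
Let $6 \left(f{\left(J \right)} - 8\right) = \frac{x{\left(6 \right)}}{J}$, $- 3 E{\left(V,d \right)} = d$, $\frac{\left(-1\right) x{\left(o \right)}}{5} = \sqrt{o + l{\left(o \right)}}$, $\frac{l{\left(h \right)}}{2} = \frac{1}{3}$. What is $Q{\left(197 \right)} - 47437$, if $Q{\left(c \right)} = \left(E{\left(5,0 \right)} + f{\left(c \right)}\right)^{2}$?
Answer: $- \frac{49639466314}{1047843} - \frac{80 \sqrt{15}}{1773} \approx -47373.0$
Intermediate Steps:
$l{\left(h \right)} = \frac{2}{3}$
$x{\left(o \right)} = - 5 \sqrt{\frac{2}{3} + o}$ ($x{\left(o \right)} = - 5 \sqrt{o + \frac{2}{3}} = - 5 \sqrt{\frac{2}{3} + o}$)
$E{\left(V,d \right)} = - \frac{d}{3}$
$f{\left(J \right)} = 8 - \frac{5 \sqrt{15}}{9 J}$ ($f{\left(J \right)} = 8 + \frac{- \frac{5 \sqrt{6 + 9 \cdot 6}}{3} \frac{1}{J}}{6} = 8 + \frac{- \frac{5 \sqrt{6 + 54}}{3} \frac{1}{J}}{6} = 8 + \frac{- \frac{5 \sqrt{60}}{3} \frac{1}{J}}{6} = 8 + \frac{- \frac{5 \cdot 2 \sqrt{15}}{3} \frac{1}{J}}{6} = 8 + \frac{- \frac{10 \sqrt{15}}{3} \frac{1}{J}}{6} = 8 + \frac{\left(- \frac{10}{3}\right) \sqrt{15} \frac{1}{J}}{6} = 8 - \frac{5 \sqrt{15}}{9 J}$)
$Q{\left(c \right)} = \left(8 - \frac{5 \sqrt{15}}{9 c}\right)^{2}$ ($Q{\left(c \right)} = \left(\left(- \frac{1}{3}\right) 0 + \left(8 - \frac{5 \sqrt{15}}{9 c}\right)\right)^{2} = \left(0 + \left(8 - \frac{5 \sqrt{15}}{9 c}\right)\right)^{2} = \left(8 - \frac{5 \sqrt{15}}{9 c}\right)^{2}$)
$Q{\left(197 \right)} - 47437 = \frac{\left(- 5 \sqrt{15} + 72 \cdot 197\right)^{2}}{81 \cdot 38809} - 47437 = \frac{1}{81} \cdot \frac{1}{38809} \left(- 5 \sqrt{15} + 14184\right)^{2} - 47437 = \frac{1}{81} \cdot \frac{1}{38809} \left(14184 - 5 \sqrt{15}\right)^{2} - 47437 = \frac{\left(14184 - 5 \sqrt{15}\right)^{2}}{3143529} - 47437 = -47437 + \frac{\left(14184 - 5 \sqrt{15}\right)^{2}}{3143529}$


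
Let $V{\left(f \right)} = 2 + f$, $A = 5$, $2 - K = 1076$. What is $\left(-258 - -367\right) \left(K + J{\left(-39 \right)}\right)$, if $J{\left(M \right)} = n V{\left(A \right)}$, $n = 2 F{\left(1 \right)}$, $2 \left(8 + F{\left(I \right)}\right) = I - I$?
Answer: $-129274$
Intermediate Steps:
$K = -1074$ ($K = 2 - 1076 = -1074$)
$F{\left(I \right)} = -8$ ($F{\left(I \right)} = -8 + \frac{I - I}{2} = -8 + \frac{1}{2} \cdot 0 = -8 + 0 = -8$)
$n = -16$ ($n = 2 \left(-8\right) = -16$)
$J{\left(M \right)} = -112$ ($J{\left(M \right)} = - 16 \left(2 + 5\right) = \left(-16\right) 7 = -112$)
$\left(-258 - -367\right) \left(K + J{\left(-39 \right)}\right) = \left(-258 - -367\right) \left(-1074 - 112\right) = \left(-258 + 367\right) \left(-1186\right) = 109 \left(-1186\right) = -129274$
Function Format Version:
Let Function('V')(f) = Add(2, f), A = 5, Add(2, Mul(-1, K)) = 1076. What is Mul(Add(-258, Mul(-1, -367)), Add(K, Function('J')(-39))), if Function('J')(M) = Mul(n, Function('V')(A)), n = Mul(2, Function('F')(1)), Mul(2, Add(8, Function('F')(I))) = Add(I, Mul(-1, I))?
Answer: -129274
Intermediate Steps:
K = -1074 (K = Add(2, Mul(-1, 1076)) = Add(2, -1076) = -1074)
Function('F')(I) = -8 (Function('F')(I) = Add(-8, Mul(Rational(1, 2), Add(I, Mul(-1, I)))) = Add(-8, Mul(Rational(1, 2), 0)) = Add(-8, 0) = -8)
n = -16 (n = Mul(2, -8) = -16)
Function('J')(M) = -112 (Function('J')(M) = Mul(-16, Add(2, 5)) = Mul(-16, 7) = -112)
Mul(Add(-258, Mul(-1, -367)), Add(K, Function('J')(-39))) = Mul(Add(-258, Mul(-1, -367)), Add(-1074, -112)) = Mul(Add(-258, 367), -1186) = Mul(109, -1186) = -129274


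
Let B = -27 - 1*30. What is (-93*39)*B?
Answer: 206739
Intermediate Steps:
B = -57 (B = -27 - 30 = -57)
(-93*39)*B = -93*39*(-57) = -3627*(-57) = 206739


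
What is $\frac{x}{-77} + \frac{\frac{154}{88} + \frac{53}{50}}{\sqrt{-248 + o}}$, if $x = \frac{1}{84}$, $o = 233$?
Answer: $- \frac{1}{6468} - \frac{281 i \sqrt{15}}{1500} \approx -0.00015461 - 0.72554 i$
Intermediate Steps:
$x = \frac{1}{84} \approx 0.011905$
$\frac{x}{-77} + \frac{\frac{154}{88} + \frac{53}{50}}{\sqrt{-248 + o}} = \frac{1}{84 \left(-77\right)} + \frac{\frac{154}{88} + \frac{53}{50}}{\sqrt{-248 + 233}} = \frac{1}{84} \left(- \frac{1}{77}\right) + \frac{154 \cdot \frac{1}{88} + 53 \cdot \frac{1}{50}}{\sqrt{-15}} = - \frac{1}{6468} + \frac{\frac{7}{4} + \frac{53}{50}}{i \sqrt{15}} = - \frac{1}{6468} + \frac{281 \left(- \frac{i \sqrt{15}}{15}\right)}{100} = - \frac{1}{6468} - \frac{281 i \sqrt{15}}{1500}$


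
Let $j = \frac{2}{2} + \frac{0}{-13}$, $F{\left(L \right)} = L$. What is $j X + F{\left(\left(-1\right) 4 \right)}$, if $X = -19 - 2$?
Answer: $-25$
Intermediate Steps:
$j = 1$ ($j = 2 \cdot \frac{1}{2} + 0 \left(- \frac{1}{13}\right) = 1 + 0 = 1$)
$X = -21$
$j X + F{\left(\left(-1\right) 4 \right)} = 1 \left(-21\right) - 4 = -21 - 4 = -25$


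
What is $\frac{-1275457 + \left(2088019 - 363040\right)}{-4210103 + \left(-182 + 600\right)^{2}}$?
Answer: $- \frac{449522}{4035379} \approx -0.1114$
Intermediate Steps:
$\frac{-1275457 + \left(2088019 - 363040\right)}{-4210103 + \left(-182 + 600\right)^{2}} = \frac{-1275457 + \left(2088019 - 363040\right)}{-4210103 + 418^{2}} = \frac{-1275457 + 1724979}{-4210103 + 174724} = \frac{449522}{-4035379} = 449522 \left(- \frac{1}{4035379}\right) = - \frac{449522}{4035379}$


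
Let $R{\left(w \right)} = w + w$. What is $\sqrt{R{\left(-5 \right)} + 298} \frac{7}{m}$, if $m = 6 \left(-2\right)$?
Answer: $- 7 \sqrt{2} \approx -9.8995$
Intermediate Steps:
$R{\left(w \right)} = 2 w$
$m = -12$
$\sqrt{R{\left(-5 \right)} + 298} \frac{7}{m} = \sqrt{2 \left(-5\right) + 298} \frac{7}{-12} = \sqrt{-10 + 298} \cdot 7 \left(- \frac{1}{12}\right) = \sqrt{288} \left(- \frac{7}{12}\right) = 12 \sqrt{2} \left(- \frac{7}{12}\right) = - 7 \sqrt{2}$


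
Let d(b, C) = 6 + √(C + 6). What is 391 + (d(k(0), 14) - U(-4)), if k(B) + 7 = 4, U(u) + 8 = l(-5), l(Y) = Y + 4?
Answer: 406 + 2*√5 ≈ 410.47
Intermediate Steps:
l(Y) = 4 + Y
U(u) = -9 (U(u) = -8 + (4 - 5) = -8 - 1 = -9)
k(B) = -3 (k(B) = -7 + 4 = -3)
d(b, C) = 6 + √(6 + C)
391 + (d(k(0), 14) - U(-4)) = 391 + ((6 + √(6 + 14)) - 1*(-9)) = 391 + ((6 + √20) + 9) = 391 + ((6 + 2*√5) + 9) = 391 + (15 + 2*√5) = 406 + 2*√5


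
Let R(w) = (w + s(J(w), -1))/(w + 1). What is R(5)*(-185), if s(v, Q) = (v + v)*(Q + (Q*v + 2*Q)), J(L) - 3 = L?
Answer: 10545/2 ≈ 5272.5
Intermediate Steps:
J(L) = 3 + L
s(v, Q) = 2*v*(3*Q + Q*v) (s(v, Q) = (2*v)*(Q + (2*Q + Q*v)) = (2*v)*(3*Q + Q*v) = 2*v*(3*Q + Q*v))
R(w) = (w - 2*(3 + w)*(6 + w))/(1 + w) (R(w) = (w + 2*(-1)*(3 + w)*(3 + (3 + w)))/(w + 1) = (w + 2*(-1)*(3 + w)*(6 + w))/(1 + w) = (w - 2*(3 + w)*(6 + w))/(1 + w))
R(5)*(-185) = ((5 - 2*(3 + 5)*(6 + 5))/(1 + 5))*(-185) = ((5 - 2*8*11)/6)*(-185) = ((5 - 176)/6)*(-185) = ((1/6)*(-171))*(-185) = -57/2*(-185) = 10545/2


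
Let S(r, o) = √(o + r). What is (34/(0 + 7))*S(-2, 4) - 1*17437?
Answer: -17437 + 34*√2/7 ≈ -17430.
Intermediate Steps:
(34/(0 + 7))*S(-2, 4) - 1*17437 = (34/(0 + 7))*√(4 - 2) - 1*17437 = (34/7)*√2 - 17437 = ((⅐)*34)*√2 - 17437 = 34*√2/7 - 17437 = -17437 + 34*√2/7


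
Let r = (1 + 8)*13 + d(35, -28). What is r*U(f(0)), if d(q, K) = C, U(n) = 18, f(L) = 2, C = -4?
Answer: 2034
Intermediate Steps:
d(q, K) = -4
r = 113 (r = (1 + 8)*13 - 4 = 9*13 - 4 = 117 - 4 = 113)
r*U(f(0)) = 113*18 = 2034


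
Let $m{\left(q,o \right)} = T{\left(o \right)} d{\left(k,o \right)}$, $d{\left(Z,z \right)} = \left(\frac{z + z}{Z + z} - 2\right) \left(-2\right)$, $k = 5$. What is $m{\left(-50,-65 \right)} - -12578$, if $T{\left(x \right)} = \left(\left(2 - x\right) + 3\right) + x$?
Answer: $\frac{37729}{3} \approx 12576.0$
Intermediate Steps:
$T{\left(x \right)} = 5$ ($T{\left(x \right)} = \left(5 - x\right) + x = 5$)
$d{\left(Z,z \right)} = 4 - \frac{4 z}{Z + z}$ ($d{\left(Z,z \right)} = \left(\frac{2 z}{Z + z} - 2\right) \left(-2\right) = \left(-2 + \frac{2 z}{Z + z}\right) \left(-2\right) = 4 - \frac{4 z}{Z + z}$)
$m{\left(q,o \right)} = \frac{100}{5 + o}$ ($m{\left(q,o \right)} = 5 \cdot 4 \cdot 5 \frac{1}{5 + o} = 5 \frac{20}{5 + o} = \frac{100}{5 + o}$)
$m{\left(-50,-65 \right)} - -12578 = \frac{100}{5 - 65} - -12578 = \frac{100}{-60} + 12578 = 100 \left(- \frac{1}{60}\right) + 12578 = - \frac{5}{3} + 12578 = \frac{37729}{3}$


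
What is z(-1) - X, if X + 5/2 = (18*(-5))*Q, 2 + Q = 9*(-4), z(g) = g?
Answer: -6837/2 ≈ -3418.5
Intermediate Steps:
Q = -38 (Q = -2 + 9*(-4) = -2 - 36 = -38)
X = 6835/2 (X = -5/2 + (18*(-5))*(-38) = -5/2 - 90*(-38) = -5/2 + 3420 = 6835/2 ≈ 3417.5)
z(-1) - X = -1 - 1*6835/2 = -1 - 6835/2 = -6837/2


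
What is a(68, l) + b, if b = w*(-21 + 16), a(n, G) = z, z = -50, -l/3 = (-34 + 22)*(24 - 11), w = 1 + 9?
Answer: -100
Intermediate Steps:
w = 10
l = 468 (l = -3*(-34 + 22)*(24 - 11) = -(-36)*13 = -3*(-156) = 468)
a(n, G) = -50
b = -50 (b = 10*(-21 + 16) = 10*(-5) = -50)
a(68, l) + b = -50 - 50 = -100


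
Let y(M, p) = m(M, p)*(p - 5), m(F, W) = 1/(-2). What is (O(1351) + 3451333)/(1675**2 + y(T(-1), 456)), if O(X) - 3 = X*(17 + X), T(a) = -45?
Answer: 10599008/5610799 ≈ 1.8890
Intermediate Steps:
m(F, W) = -1/2
y(M, p) = 5/2 - p/2 (y(M, p) = -(p - 5)/2 = -(-5 + p)/2 = 5/2 - p/2)
O(X) = 3 + X*(17 + X)
(O(1351) + 3451333)/(1675**2 + y(T(-1), 456)) = ((3 + 1351**2 + 17*1351) + 3451333)/(1675**2 + (5/2 - 1/2*456)) = ((3 + 1825201 + 22967) + 3451333)/(2805625 + (5/2 - 228)) = (1848171 + 3451333)/(2805625 - 451/2) = 5299504/(5610799/2) = 5299504*(2/5610799) = 10599008/5610799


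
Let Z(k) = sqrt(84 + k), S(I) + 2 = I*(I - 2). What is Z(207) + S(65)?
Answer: 4093 + sqrt(291) ≈ 4110.1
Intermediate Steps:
S(I) = -2 + I*(-2 + I) (S(I) = -2 + I*(I - 2) = -2 + I*(-2 + I))
Z(207) + S(65) = sqrt(84 + 207) + (-2 + 65**2 - 2*65) = sqrt(291) + (-2 + 4225 - 130) = sqrt(291) + 4093 = 4093 + sqrt(291)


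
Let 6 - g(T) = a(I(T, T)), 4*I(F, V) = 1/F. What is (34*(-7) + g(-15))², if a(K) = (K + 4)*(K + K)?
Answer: 174190204321/3240000 ≈ 53762.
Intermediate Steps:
I(F, V) = 1/(4*F)
a(K) = 2*K*(4 + K) (a(K) = (4 + K)*(2*K) = 2*K*(4 + K))
g(T) = 6 - (4 + 1/(4*T))/(2*T) (g(T) = 6 - 2*1/(4*T)*(4 + 1/(4*T)) = 6 - (4 + 1/(4*T))/(2*T))
(34*(-7) + g(-15))² = (34*(-7) + (6 - 2/(-15) - ⅛/(-15)²))² = (-238 + (6 - 2*(-1/15) - ⅛*1/225))² = (-238 + (6 + 2/15 - 1/1800))² = (-238 + 11039/1800)² = (-417361/1800)² = 174190204321/3240000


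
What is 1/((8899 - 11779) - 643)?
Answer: -1/3523 ≈ -0.00028385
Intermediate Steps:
1/((8899 - 11779) - 643) = 1/(-2880 - 643) = 1/(-3523) = -1/3523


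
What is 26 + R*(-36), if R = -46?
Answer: 1682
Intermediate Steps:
26 + R*(-36) = 26 - 46*(-36) = 26 + 1656 = 1682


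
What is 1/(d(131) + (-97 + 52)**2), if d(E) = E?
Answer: 1/2156 ≈ 0.00046382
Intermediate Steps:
1/(d(131) + (-97 + 52)**2) = 1/(131 + (-97 + 52)**2) = 1/(131 + (-45)**2) = 1/(131 + 2025) = 1/2156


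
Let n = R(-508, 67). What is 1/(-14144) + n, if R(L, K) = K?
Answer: 947647/14144 ≈ 67.000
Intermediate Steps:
n = 67
1/(-14144) + n = 1/(-14144) + 67 = -1/14144 + 67 = 947647/14144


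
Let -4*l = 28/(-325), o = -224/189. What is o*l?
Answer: -224/8775 ≈ -0.025527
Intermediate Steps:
o = -32/27 (o = -224*1/189 = -32/27 ≈ -1.1852)
l = 7/325 (l = -7/(-325) = -7*(-1)/325 = -¼*(-28/325) = 7/325 ≈ 0.021538)
o*l = -32/27*7/325 = -224/8775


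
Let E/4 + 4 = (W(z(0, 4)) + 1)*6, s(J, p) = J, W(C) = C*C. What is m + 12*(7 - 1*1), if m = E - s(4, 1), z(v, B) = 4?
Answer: 460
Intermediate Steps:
W(C) = C²
E = 392 (E = -16 + 4*((4² + 1)*6) = -16 + 4*((16 + 1)*6) = -16 + 4*(17*6) = -16 + 4*102 = -16 + 408 = 392)
m = 388 (m = 392 - 1*4 = 392 - 4 = 388)
m + 12*(7 - 1*1) = 388 + 12*(7 - 1*1) = 388 + 12*(7 - 1) = 388 + 12*6 = 388 + 72 = 460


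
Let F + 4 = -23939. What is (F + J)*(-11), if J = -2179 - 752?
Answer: 295614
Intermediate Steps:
F = -23943 (F = -4 - 23939 = -23943)
J = -2931
(F + J)*(-11) = (-23943 - 2931)*(-11) = -26874*(-11) = 295614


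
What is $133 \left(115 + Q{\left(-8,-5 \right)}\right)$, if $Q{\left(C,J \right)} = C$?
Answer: $14231$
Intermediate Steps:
$133 \left(115 + Q{\left(-8,-5 \right)}\right) = 133 \left(115 - 8\right) = 133 \cdot 107 = 14231$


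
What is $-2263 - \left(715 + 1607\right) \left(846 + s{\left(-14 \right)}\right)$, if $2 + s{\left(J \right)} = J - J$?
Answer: $-1962031$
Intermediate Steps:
$s{\left(J \right)} = -2$ ($s{\left(J \right)} = -2 + \left(J - J\right) = -2 + 0 = -2$)
$-2263 - \left(715 + 1607\right) \left(846 + s{\left(-14 \right)}\right) = -2263 - \left(715 + 1607\right) \left(846 - 2\right) = -2263 - 2322 \cdot 844 = -2263 - 1959768 = -1962031$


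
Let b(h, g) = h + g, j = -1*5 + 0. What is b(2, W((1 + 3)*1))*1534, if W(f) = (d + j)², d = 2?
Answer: 16874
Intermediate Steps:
j = -5 (j = -5 + 0 = -5)
W(f) = 9 (W(f) = (2 - 5)² = (-3)² = 9)
b(h, g) = g + h
b(2, W((1 + 3)*1))*1534 = (9 + 2)*1534 = 11*1534 = 16874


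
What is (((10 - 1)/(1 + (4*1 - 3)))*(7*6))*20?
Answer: 3780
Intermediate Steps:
(((10 - 1)/(1 + (4*1 - 3)))*(7*6))*20 = ((9/(1 + (4 - 3)))*42)*20 = ((9/(1 + 1))*42)*20 = ((9/2)*42)*20 = 189*20 = 3780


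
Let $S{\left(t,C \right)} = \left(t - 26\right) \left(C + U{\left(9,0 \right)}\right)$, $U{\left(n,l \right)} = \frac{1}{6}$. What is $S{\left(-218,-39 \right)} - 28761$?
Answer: $- \frac{57857}{3} \approx -19286.0$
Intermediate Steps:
$U{\left(n,l \right)} = \frac{1}{6}$
$S{\left(t,C \right)} = \left(-26 + t\right) \left(\frac{1}{6} + C\right)$ ($S{\left(t,C \right)} = \left(t - 26\right) \left(C + \frac{1}{6}\right) = \left(-26 + t\right) \left(\frac{1}{6} + C\right)$)
$S{\left(-218,-39 \right)} - 28761 = \left(- \frac{13}{3} - -1014 + \frac{1}{6} \left(-218\right) - -8502\right) - 28761 = \left(- \frac{13}{3} + 1014 - \frac{109}{3} + 8502\right) - 28761 = \frac{28426}{3} - 28761 = - \frac{57857}{3}$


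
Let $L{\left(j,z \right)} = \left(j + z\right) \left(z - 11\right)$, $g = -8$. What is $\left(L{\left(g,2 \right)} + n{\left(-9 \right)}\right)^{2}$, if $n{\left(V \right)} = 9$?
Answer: $3969$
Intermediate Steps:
$L{\left(j,z \right)} = \left(-11 + z\right) \left(j + z\right)$ ($L{\left(j,z \right)} = \left(j + z\right) \left(-11 + z\right) = \left(-11 + z\right) \left(j + z\right)$)
$\left(L{\left(g,2 \right)} + n{\left(-9 \right)}\right)^{2} = \left(\left(2^{2} - -88 - 22 - 16\right) + 9\right)^{2} = \left(\left(4 + 88 - 22 - 16\right) + 9\right)^{2} = \left(54 + 9\right)^{2} = 63^{2} = 3969$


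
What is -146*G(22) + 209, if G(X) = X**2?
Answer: -70455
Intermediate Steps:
-146*G(22) + 209 = -146*22**2 + 209 = -146*484 + 209 = -70664 + 209 = -70455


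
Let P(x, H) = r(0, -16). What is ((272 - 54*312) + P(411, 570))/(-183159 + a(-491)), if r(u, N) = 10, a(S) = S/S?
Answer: 8283/91579 ≈ 0.090446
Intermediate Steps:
a(S) = 1
P(x, H) = 10
((272 - 54*312) + P(411, 570))/(-183159 + a(-491)) = ((272 - 54*312) + 10)/(-183159 + 1) = ((272 - 16848) + 10)/(-183158) = (-16576 + 10)*(-1/183158) = -16566*(-1/183158) = 8283/91579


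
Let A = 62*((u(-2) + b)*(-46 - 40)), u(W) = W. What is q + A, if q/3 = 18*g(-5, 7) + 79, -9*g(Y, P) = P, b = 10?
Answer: -42461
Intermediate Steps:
g(Y, P) = -P/9
A = -42656 (A = 62*((-2 + 10)*(-46 - 40)) = 62*(8*(-86)) = 62*(-688) = -42656)
q = 195 (q = 3*(18*(-1/9*7) + 79) = 3*(18*(-7/9) + 79) = 3*(-14 + 79) = 3*65 = 195)
q + A = 195 - 42656 = -42461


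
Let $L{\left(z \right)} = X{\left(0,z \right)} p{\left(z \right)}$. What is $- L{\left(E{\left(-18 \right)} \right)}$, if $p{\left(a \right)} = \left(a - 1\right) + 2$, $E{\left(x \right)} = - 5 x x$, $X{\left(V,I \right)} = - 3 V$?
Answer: $0$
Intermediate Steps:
$E{\left(x \right)} = - 5 x^{2}$
$p{\left(a \right)} = 1 + a$ ($p{\left(a \right)} = \left(-1 + a\right) + 2 = 1 + a$)
$L{\left(z \right)} = 0$ ($L{\left(z \right)} = \left(-3\right) 0 \left(1 + z\right) = 0 \left(1 + z\right) = 0$)
$- L{\left(E{\left(-18 \right)} \right)} = \left(-1\right) 0 = 0$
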